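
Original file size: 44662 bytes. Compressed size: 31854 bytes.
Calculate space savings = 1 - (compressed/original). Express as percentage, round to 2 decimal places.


ratio = compressed/original = 31854/44662 = 0.713224
savings = 1 - ratio = 1 - 0.713224 = 0.286776
as a percentage: 0.286776 * 100 = 28.68%

Space savings = 1 - 31854/44662 = 28.68%


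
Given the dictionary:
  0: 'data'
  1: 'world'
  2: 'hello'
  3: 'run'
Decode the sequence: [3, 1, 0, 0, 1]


Look up each index in the dictionary:
  3 -> 'run'
  1 -> 'world'
  0 -> 'data'
  0 -> 'data'
  1 -> 'world'

Decoded: "run world data data world"


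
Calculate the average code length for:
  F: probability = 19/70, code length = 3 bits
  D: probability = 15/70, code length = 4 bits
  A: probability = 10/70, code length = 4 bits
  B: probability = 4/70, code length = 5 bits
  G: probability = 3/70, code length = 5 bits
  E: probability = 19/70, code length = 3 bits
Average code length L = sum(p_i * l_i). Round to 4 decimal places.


Weighted contributions p_i * l_i:
  F: (19/70) * 3 = 57/70
  D: (15/70) * 4 = 60/70
  A: (10/70) * 4 = 40/70
  B: (4/70) * 5 = 20/70
  G: (3/70) * 5 = 15/70
  E: (19/70) * 3 = 57/70
Sum = (57 + 60 + 40 + 20 + 15 + 57)/70 = 249/70

L = 249/70 = 3.5571 bits/symbol


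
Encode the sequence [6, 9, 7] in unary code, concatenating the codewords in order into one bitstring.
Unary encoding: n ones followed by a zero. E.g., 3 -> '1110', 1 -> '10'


Encode each number as n ones followed by a terminating 0:
  6 -> 1111110 (7 bits)
  9 -> 1111111110 (10 bits)
  7 -> 11111110 (8 bits)
Total length = 7 + 10 + 8 = 25 bits.

Unary([6, 9, 7]) = 1111110111111111011111110 (25 bits)


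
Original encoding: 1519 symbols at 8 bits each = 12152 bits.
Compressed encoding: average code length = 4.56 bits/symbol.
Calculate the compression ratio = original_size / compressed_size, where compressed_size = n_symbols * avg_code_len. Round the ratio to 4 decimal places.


original_size = n_symbols * orig_bits = 1519 * 8 = 12152 bits
compressed_size = n_symbols * avg_code_len = 1519 * 4.56 = 6926.64 bits
ratio = original_size / compressed_size = 12152 / 6926.64 = 1.7544

Compression ratio = 1.7544


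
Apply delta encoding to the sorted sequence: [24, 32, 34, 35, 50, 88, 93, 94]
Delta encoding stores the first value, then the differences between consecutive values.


First value: 24
Deltas:
  32 - 24 = 8
  34 - 32 = 2
  35 - 34 = 1
  50 - 35 = 15
  88 - 50 = 38
  93 - 88 = 5
  94 - 93 = 1


Delta encoded: [24, 8, 2, 1, 15, 38, 5, 1]


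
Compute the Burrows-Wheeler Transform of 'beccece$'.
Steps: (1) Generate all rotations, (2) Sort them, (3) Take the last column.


Rotations (sorted):
  0: $beccece -> last char: e
  1: beccece$ -> last char: $
  2: ccece$be -> last char: e
  3: ce$becce -> last char: e
  4: cece$bec -> last char: c
  5: e$beccec -> last char: c
  6: eccece$b -> last char: b
  7: ece$becc -> last char: c


BWT = e$eeccbc


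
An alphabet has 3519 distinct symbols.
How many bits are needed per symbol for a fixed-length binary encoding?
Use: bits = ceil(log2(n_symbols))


log2(3519) = 11.7809
Bracket: 2^11 = 2048 < 3519 <= 2^12 = 4096
So ceil(log2(3519)) = 12

bits = ceil(log2(3519)) = ceil(11.7809) = 12 bits


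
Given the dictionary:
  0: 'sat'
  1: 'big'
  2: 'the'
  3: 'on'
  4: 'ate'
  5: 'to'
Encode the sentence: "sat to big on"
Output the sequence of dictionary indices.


Look up each word in the dictionary:
  'sat' -> 0
  'to' -> 5
  'big' -> 1
  'on' -> 3

Encoded: [0, 5, 1, 3]


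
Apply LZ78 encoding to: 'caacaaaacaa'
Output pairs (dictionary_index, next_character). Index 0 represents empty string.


LZ78 encoding steps:
Dictionary: {0: ''}
Step 1: w='' (idx 0), next='c' -> output (0, 'c'), add 'c' as idx 1
Step 2: w='' (idx 0), next='a' -> output (0, 'a'), add 'a' as idx 2
Step 3: w='a' (idx 2), next='c' -> output (2, 'c'), add 'ac' as idx 3
Step 4: w='a' (idx 2), next='a' -> output (2, 'a'), add 'aa' as idx 4
Step 5: w='aa' (idx 4), next='c' -> output (4, 'c'), add 'aac' as idx 5
Step 6: w='aa' (idx 4), end of input -> output (4, '')


Encoded: [(0, 'c'), (0, 'a'), (2, 'c'), (2, 'a'), (4, 'c'), (4, '')]


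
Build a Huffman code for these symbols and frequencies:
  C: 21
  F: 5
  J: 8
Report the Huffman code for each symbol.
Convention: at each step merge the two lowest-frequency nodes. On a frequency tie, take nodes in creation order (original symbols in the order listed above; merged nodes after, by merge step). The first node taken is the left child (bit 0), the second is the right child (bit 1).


Huffman tree construction:
Step 1: Merge F(5) + J(8) = 13
Step 2: Merge (F+J)(13) + C(21) = 34
Read each symbol's code off the tree from the root (left child = 0, right child = 1).

Codes:
  C: 1 (length 1)
  F: 00 (length 2)
  J: 01 (length 2)
Average code length: 47/34 = 1.3824 bits/symbol


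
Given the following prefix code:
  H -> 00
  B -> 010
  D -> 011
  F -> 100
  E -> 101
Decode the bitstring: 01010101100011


Decoding step by step:
Bits 010 -> B
Bits 101 -> E
Bits 011 -> D
Bits 00 -> H
Bits 011 -> D


Decoded message: BEDHD


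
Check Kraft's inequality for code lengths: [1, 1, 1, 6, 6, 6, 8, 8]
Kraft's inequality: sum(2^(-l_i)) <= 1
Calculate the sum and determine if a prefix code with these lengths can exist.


Sum = 2^(-1) + 2^(-1) + 2^(-1) + 2^(-6) + 2^(-6) + 2^(-6) + 2^(-8) + 2^(-8)
    = 0.5 + 0.5 + 0.5 + 0.015625 + 0.015625 + 0.015625 + 0.00390625 + 0.00390625
    = 398/256 = 1.5546875
Since 1.5546875 > 1, Kraft's inequality is NOT satisfied.
A prefix code with these lengths CANNOT exist.

Kraft sum = 1.5546875. Not satisfied.


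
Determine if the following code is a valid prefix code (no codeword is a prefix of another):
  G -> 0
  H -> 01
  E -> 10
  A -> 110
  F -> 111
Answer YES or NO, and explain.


Checking each pair (does one codeword prefix another?):
  G='0' vs H='01': prefix -- VIOLATION

NO -- this is NOT a valid prefix code. G (0) is a prefix of H (01).


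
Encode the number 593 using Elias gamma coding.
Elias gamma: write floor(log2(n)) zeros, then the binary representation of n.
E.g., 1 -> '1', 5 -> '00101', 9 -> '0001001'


num_bits = floor(log2(593)) + 1 = 10
leading_zeros = num_bits - 1 = 9
binary(593) = 1001010001

Elias gamma(593) = '000000000' + '1001010001' = 0000000001001010001 (19 bits)


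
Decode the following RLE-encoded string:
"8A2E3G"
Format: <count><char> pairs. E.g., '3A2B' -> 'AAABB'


Expanding each <count><char> pair:
  8A -> 'AAAAAAAA'
  2E -> 'EE'
  3G -> 'GGG'

Decoded = AAAAAAAAEEGGG


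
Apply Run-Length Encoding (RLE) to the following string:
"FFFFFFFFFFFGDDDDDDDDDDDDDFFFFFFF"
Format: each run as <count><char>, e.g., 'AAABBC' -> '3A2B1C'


Scanning runs left to right:
  i=0: run of 'F' x 11 -> '11F'
  i=11: run of 'G' x 1 -> '1G'
  i=12: run of 'D' x 13 -> '13D'
  i=25: run of 'F' x 7 -> '7F'

RLE = 11F1G13D7F


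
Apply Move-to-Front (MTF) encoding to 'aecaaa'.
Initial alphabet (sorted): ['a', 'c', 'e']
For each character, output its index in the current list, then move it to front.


MTF encoding:
'a': index 0 in ['a', 'c', 'e'] -> ['a', 'c', 'e']
'e': index 2 in ['a', 'c', 'e'] -> ['e', 'a', 'c']
'c': index 2 in ['e', 'a', 'c'] -> ['c', 'e', 'a']
'a': index 2 in ['c', 'e', 'a'] -> ['a', 'c', 'e']
'a': index 0 in ['a', 'c', 'e'] -> ['a', 'c', 'e']
'a': index 0 in ['a', 'c', 'e'] -> ['a', 'c', 'e']


Output: [0, 2, 2, 2, 0, 0]


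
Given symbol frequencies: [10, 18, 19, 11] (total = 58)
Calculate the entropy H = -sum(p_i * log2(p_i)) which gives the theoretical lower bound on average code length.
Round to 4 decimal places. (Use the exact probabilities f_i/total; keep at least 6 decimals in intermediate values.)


Per-symbol terms -p_i * log2(p_i) with p_i = f_i/58:
  p = 10/58 = 0.172414: log2(p) = -2.536053, -p*log2(p) = 0.437251
  p = 18/58 = 0.310345: log2(p) = -1.688056, -p*log2(p) = 0.523879
  p = 19/58 = 0.327586: log2(p) = -1.610053, -p*log2(p) = 0.527431
  p = 11/58 = 0.189655: log2(p) = -2.398549, -p*log2(p) = 0.454897
H = 0.437251 + 0.523879 + 0.527431 + 0.454897 = 1.943458

H = 1.9435 bits/symbol


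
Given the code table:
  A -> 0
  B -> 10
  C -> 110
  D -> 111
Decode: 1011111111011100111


Decoding:
10 -> B
111 -> D
111 -> D
110 -> C
111 -> D
0 -> A
0 -> A
111 -> D


Result: BDDCDAAD


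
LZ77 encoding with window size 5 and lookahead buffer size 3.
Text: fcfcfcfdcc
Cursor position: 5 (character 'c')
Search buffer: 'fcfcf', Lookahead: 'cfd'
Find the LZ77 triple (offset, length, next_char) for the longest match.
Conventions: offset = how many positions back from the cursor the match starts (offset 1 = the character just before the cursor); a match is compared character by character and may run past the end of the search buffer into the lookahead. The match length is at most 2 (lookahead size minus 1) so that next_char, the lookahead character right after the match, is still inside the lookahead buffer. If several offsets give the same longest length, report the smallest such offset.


Try each offset into the search buffer:
  offset=1 (pos 4, char 'f'): match length 0
  offset=2 (pos 3, char 'c'): match length 2
  offset=3 (pos 2, char 'f'): match length 0
  offset=4 (pos 1, char 'c'): match length 2
  offset=5 (pos 0, char 'f'): match length 0
Longest match has length 2, found at offsets 2, 4; take the smallest, offset 2.
next_char = character at position 5 + 2 = 7 -> 'd'

Best match: offset=2, length=2 (matching 'cf' starting at position 3)
LZ77 triple: (2, 2, 'd')


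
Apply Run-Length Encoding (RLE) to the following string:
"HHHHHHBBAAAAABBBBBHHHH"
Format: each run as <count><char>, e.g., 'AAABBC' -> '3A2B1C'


Scanning runs left to right:
  i=0: run of 'H' x 6 -> '6H'
  i=6: run of 'B' x 2 -> '2B'
  i=8: run of 'A' x 5 -> '5A'
  i=13: run of 'B' x 5 -> '5B'
  i=18: run of 'H' x 4 -> '4H'

RLE = 6H2B5A5B4H


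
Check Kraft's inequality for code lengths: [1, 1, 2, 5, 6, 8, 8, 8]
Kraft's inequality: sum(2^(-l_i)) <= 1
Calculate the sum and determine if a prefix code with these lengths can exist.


Sum = 2^(-1) + 2^(-1) + 2^(-2) + 2^(-5) + 2^(-6) + 2^(-8) + 2^(-8) + 2^(-8)
    = 0.5 + 0.5 + 0.25 + 0.03125 + 0.015625 + 0.00390625 + 0.00390625 + 0.00390625
    = 335/256 = 1.30859375
Since 1.30859375 > 1, Kraft's inequality is NOT satisfied.
A prefix code with these lengths CANNOT exist.

Kraft sum = 1.30859375. Not satisfied.


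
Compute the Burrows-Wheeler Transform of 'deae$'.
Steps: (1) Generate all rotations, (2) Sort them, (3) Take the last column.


Rotations (sorted):
  0: $deae -> last char: e
  1: ae$de -> last char: e
  2: deae$ -> last char: $
  3: e$dea -> last char: a
  4: eae$d -> last char: d


BWT = ee$ad


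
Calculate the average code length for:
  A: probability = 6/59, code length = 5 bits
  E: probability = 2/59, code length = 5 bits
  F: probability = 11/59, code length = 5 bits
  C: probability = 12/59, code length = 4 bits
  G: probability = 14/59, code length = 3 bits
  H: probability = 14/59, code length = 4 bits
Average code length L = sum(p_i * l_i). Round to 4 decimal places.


Weighted contributions p_i * l_i:
  A: (6/59) * 5 = 30/59
  E: (2/59) * 5 = 10/59
  F: (11/59) * 5 = 55/59
  C: (12/59) * 4 = 48/59
  G: (14/59) * 3 = 42/59
  H: (14/59) * 4 = 56/59
Sum = (30 + 10 + 55 + 48 + 42 + 56)/59 = 241/59

L = 241/59 = 4.0847 bits/symbol


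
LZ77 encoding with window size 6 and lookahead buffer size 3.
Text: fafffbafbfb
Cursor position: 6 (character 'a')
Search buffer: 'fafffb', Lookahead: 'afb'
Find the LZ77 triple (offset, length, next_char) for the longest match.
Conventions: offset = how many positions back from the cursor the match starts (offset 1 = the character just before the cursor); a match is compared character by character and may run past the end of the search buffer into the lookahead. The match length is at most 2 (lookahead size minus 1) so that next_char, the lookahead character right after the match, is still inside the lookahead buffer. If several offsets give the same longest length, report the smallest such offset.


Try each offset into the search buffer:
  offset=1 (pos 5, char 'b'): match length 0
  offset=2 (pos 4, char 'f'): match length 0
  offset=3 (pos 3, char 'f'): match length 0
  offset=4 (pos 2, char 'f'): match length 0
  offset=5 (pos 1, char 'a'): match length 2
  offset=6 (pos 0, char 'f'): match length 0
Longest match has length 2 at offset 5.
next_char = character at position 6 + 2 = 8 -> 'b'

Best match: offset=5, length=2 (matching 'af' starting at position 1)
LZ77 triple: (5, 2, 'b')


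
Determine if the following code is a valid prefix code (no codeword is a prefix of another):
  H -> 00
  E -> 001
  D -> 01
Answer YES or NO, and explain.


Checking each pair (does one codeword prefix another?):
  H='00' vs E='001': prefix -- VIOLATION

NO -- this is NOT a valid prefix code. H (00) is a prefix of E (001).


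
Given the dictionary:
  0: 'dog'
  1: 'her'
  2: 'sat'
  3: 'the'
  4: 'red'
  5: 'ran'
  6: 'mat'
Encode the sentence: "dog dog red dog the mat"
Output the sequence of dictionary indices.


Look up each word in the dictionary:
  'dog' -> 0
  'dog' -> 0
  'red' -> 4
  'dog' -> 0
  'the' -> 3
  'mat' -> 6

Encoded: [0, 0, 4, 0, 3, 6]


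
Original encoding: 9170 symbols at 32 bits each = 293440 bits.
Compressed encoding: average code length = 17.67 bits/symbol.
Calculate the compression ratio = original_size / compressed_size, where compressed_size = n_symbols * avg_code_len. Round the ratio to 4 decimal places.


original_size = n_symbols * orig_bits = 9170 * 32 = 293440 bits
compressed_size = n_symbols * avg_code_len = 9170 * 17.67 = 162033.9 bits
ratio = original_size / compressed_size = 293440 / 162033.9 = 1.811

Compression ratio = 1.811


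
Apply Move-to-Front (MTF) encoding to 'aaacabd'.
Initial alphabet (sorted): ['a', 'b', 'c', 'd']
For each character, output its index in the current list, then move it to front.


MTF encoding:
'a': index 0 in ['a', 'b', 'c', 'd'] -> ['a', 'b', 'c', 'd']
'a': index 0 in ['a', 'b', 'c', 'd'] -> ['a', 'b', 'c', 'd']
'a': index 0 in ['a', 'b', 'c', 'd'] -> ['a', 'b', 'c', 'd']
'c': index 2 in ['a', 'b', 'c', 'd'] -> ['c', 'a', 'b', 'd']
'a': index 1 in ['c', 'a', 'b', 'd'] -> ['a', 'c', 'b', 'd']
'b': index 2 in ['a', 'c', 'b', 'd'] -> ['b', 'a', 'c', 'd']
'd': index 3 in ['b', 'a', 'c', 'd'] -> ['d', 'b', 'a', 'c']


Output: [0, 0, 0, 2, 1, 2, 3]


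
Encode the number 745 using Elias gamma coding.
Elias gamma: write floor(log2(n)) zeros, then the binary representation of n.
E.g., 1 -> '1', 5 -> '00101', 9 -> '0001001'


num_bits = floor(log2(745)) + 1 = 10
leading_zeros = num_bits - 1 = 9
binary(745) = 1011101001

Elias gamma(745) = '000000000' + '1011101001' = 0000000001011101001 (19 bits)


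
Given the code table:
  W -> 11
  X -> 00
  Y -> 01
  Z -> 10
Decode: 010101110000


Decoding:
01 -> Y
01 -> Y
01 -> Y
11 -> W
00 -> X
00 -> X


Result: YYYWXX


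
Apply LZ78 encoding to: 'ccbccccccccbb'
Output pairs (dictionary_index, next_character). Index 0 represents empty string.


LZ78 encoding steps:
Dictionary: {0: ''}
Step 1: w='' (idx 0), next='c' -> output (0, 'c'), add 'c' as idx 1
Step 2: w='c' (idx 1), next='b' -> output (1, 'b'), add 'cb' as idx 2
Step 3: w='c' (idx 1), next='c' -> output (1, 'c'), add 'cc' as idx 3
Step 4: w='cc' (idx 3), next='c' -> output (3, 'c'), add 'ccc' as idx 4
Step 5: w='ccc' (idx 4), next='b' -> output (4, 'b'), add 'cccb' as idx 5
Step 6: w='' (idx 0), next='b' -> output (0, 'b'), add 'b' as idx 6


Encoded: [(0, 'c'), (1, 'b'), (1, 'c'), (3, 'c'), (4, 'b'), (0, 'b')]


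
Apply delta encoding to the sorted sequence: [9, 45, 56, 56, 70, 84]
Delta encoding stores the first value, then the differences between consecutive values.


First value: 9
Deltas:
  45 - 9 = 36
  56 - 45 = 11
  56 - 56 = 0
  70 - 56 = 14
  84 - 70 = 14


Delta encoded: [9, 36, 11, 0, 14, 14]


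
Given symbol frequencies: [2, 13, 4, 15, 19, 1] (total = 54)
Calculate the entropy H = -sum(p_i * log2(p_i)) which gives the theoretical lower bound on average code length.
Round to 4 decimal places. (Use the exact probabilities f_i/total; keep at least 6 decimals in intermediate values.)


Per-symbol terms -p_i * log2(p_i) with p_i = f_i/54:
  p = 2/54 = 0.037037: log2(p) = -4.754888, -p*log2(p) = 0.176107
  p = 13/54 = 0.240741: log2(p) = -2.054448, -p*log2(p) = 0.494589
  p = 4/54 = 0.074074: log2(p) = -3.754888, -p*log2(p) = 0.278140
  p = 15/54 = 0.277778: log2(p) = -1.847997, -p*log2(p) = 0.513332
  p = 19/54 = 0.351852: log2(p) = -1.506960, -p*log2(p) = 0.530227
  p = 1/54 = 0.018519: log2(p) = -5.754888, -p*log2(p) = 0.106572
H = 0.176107 + 0.494589 + 0.278140 + 0.513332 + 0.530227 + 0.106572 = 2.098967

H = 2.099 bits/symbol


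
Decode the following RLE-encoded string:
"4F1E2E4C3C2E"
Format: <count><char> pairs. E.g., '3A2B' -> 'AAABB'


Expanding each <count><char> pair:
  4F -> 'FFFF'
  1E -> 'E'
  2E -> 'EE'
  4C -> 'CCCC'
  3C -> 'CCC'
  2E -> 'EE'

Decoded = FFFFEEECCCCCCCEE


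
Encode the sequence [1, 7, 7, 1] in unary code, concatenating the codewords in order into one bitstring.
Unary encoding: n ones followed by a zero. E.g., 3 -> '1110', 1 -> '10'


Encode each number as n ones followed by a terminating 0:
  1 -> 10 (2 bits)
  7 -> 11111110 (8 bits)
  7 -> 11111110 (8 bits)
  1 -> 10 (2 bits)
Total length = 2 + 8 + 8 + 2 = 20 bits.

Unary([1, 7, 7, 1]) = 10111111101111111010 (20 bits)


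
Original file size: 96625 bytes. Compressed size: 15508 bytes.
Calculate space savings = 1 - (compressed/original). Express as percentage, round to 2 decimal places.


ratio = compressed/original = 15508/96625 = 0.160497
savings = 1 - ratio = 1 - 0.160497 = 0.839503
as a percentage: 0.839503 * 100 = 83.95%

Space savings = 1 - 15508/96625 = 83.95%


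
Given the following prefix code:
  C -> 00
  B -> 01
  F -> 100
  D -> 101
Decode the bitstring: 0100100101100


Decoding step by step:
Bits 01 -> B
Bits 00 -> C
Bits 100 -> F
Bits 101 -> D
Bits 100 -> F


Decoded message: BCFDF


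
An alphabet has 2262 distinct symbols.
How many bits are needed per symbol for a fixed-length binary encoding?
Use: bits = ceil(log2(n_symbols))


log2(2262) = 11.1434
Bracket: 2^11 = 2048 < 2262 <= 2^12 = 4096
So ceil(log2(2262)) = 12

bits = ceil(log2(2262)) = ceil(11.1434) = 12 bits


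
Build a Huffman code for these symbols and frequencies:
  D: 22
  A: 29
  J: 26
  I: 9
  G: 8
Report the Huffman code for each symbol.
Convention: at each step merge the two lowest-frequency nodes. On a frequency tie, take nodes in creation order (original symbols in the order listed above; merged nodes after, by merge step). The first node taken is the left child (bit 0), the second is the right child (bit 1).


Huffman tree construction:
Step 1: Merge G(8) + I(9) = 17
Step 2: Merge (G+I)(17) + D(22) = 39
Step 3: Merge J(26) + A(29) = 55
Step 4: Merge ((G+I)+D)(39) + (J+A)(55) = 94
Read each symbol's code off the tree from the root (left child = 0, right child = 1).

Codes:
  D: 01 (length 2)
  A: 11 (length 2)
  J: 10 (length 2)
  I: 001 (length 3)
  G: 000 (length 3)
Average code length: 205/94 = 2.1809 bits/symbol


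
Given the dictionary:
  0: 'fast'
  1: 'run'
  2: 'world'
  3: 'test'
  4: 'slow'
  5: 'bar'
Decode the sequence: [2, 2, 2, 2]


Look up each index in the dictionary:
  2 -> 'world'
  2 -> 'world'
  2 -> 'world'
  2 -> 'world'

Decoded: "world world world world"


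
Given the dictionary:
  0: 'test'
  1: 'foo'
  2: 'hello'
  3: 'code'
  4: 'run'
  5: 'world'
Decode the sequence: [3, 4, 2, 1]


Look up each index in the dictionary:
  3 -> 'code'
  4 -> 'run'
  2 -> 'hello'
  1 -> 'foo'

Decoded: "code run hello foo"


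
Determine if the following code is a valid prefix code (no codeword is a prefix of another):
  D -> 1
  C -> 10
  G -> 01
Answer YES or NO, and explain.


Checking each pair (does one codeword prefix another?):
  D='1' vs C='10': prefix -- VIOLATION

NO -- this is NOT a valid prefix code. D (1) is a prefix of C (10).


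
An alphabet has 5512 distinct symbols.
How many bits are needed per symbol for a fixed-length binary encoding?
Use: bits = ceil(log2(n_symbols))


log2(5512) = 12.4284
Bracket: 2^12 = 4096 < 5512 <= 2^13 = 8192
So ceil(log2(5512)) = 13

bits = ceil(log2(5512)) = ceil(12.4284) = 13 bits


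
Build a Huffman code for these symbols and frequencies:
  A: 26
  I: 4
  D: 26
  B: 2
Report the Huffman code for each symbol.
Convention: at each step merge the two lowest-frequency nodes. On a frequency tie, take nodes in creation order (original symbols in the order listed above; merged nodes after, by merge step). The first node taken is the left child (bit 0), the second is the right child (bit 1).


Huffman tree construction:
Step 1: Merge B(2) + I(4) = 6
Step 2: Merge (B+I)(6) + A(26) = 32
Step 3: Merge D(26) + ((B+I)+A)(32) = 58
Read each symbol's code off the tree from the root (left child = 0, right child = 1).

Codes:
  A: 11 (length 2)
  I: 101 (length 3)
  D: 0 (length 1)
  B: 100 (length 3)
Average code length: 96/58 = 1.6552 bits/symbol


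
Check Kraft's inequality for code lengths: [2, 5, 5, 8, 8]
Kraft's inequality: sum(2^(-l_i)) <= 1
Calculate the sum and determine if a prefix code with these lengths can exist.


Sum = 2^(-2) + 2^(-5) + 2^(-5) + 2^(-8) + 2^(-8)
    = 0.25 + 0.03125 + 0.03125 + 0.00390625 + 0.00390625
    = 82/256 = 0.3203125
Since 0.3203125 <= 1, Kraft's inequality IS satisfied.
A prefix code with these lengths CAN exist.

Kraft sum = 0.3203125. Satisfied.


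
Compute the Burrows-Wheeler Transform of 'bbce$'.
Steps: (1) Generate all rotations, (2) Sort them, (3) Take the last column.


Rotations (sorted):
  0: $bbce -> last char: e
  1: bbce$ -> last char: $
  2: bce$b -> last char: b
  3: ce$bb -> last char: b
  4: e$bbc -> last char: c


BWT = e$bbc


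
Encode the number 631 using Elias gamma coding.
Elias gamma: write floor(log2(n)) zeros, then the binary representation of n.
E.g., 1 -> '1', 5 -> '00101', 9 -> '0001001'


num_bits = floor(log2(631)) + 1 = 10
leading_zeros = num_bits - 1 = 9
binary(631) = 1001110111

Elias gamma(631) = '000000000' + '1001110111' = 0000000001001110111 (19 bits)


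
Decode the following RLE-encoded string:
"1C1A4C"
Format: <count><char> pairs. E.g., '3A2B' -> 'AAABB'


Expanding each <count><char> pair:
  1C -> 'C'
  1A -> 'A'
  4C -> 'CCCC'

Decoded = CACCCC


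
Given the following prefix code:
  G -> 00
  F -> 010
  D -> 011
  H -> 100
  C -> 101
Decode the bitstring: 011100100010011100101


Decoding step by step:
Bits 011 -> D
Bits 100 -> H
Bits 100 -> H
Bits 010 -> F
Bits 011 -> D
Bits 100 -> H
Bits 101 -> C


Decoded message: DHHFDHC


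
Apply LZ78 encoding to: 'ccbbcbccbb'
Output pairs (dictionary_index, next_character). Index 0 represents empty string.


LZ78 encoding steps:
Dictionary: {0: ''}
Step 1: w='' (idx 0), next='c' -> output (0, 'c'), add 'c' as idx 1
Step 2: w='c' (idx 1), next='b' -> output (1, 'b'), add 'cb' as idx 2
Step 3: w='' (idx 0), next='b' -> output (0, 'b'), add 'b' as idx 3
Step 4: w='cb' (idx 2), next='c' -> output (2, 'c'), add 'cbc' as idx 4
Step 5: w='cb' (idx 2), next='b' -> output (2, 'b'), add 'cbb' as idx 5


Encoded: [(0, 'c'), (1, 'b'), (0, 'b'), (2, 'c'), (2, 'b')]


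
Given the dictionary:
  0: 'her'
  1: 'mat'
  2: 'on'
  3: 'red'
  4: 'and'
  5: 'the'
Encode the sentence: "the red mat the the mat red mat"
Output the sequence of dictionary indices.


Look up each word in the dictionary:
  'the' -> 5
  'red' -> 3
  'mat' -> 1
  'the' -> 5
  'the' -> 5
  'mat' -> 1
  'red' -> 3
  'mat' -> 1

Encoded: [5, 3, 1, 5, 5, 1, 3, 1]


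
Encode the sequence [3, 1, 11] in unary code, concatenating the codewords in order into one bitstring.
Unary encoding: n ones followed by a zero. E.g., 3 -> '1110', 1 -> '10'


Encode each number as n ones followed by a terminating 0:
  3 -> 1110 (4 bits)
  1 -> 10 (2 bits)
  11 -> 111111111110 (12 bits)
Total length = 4 + 2 + 12 = 18 bits.

Unary([3, 1, 11]) = 111010111111111110 (18 bits)


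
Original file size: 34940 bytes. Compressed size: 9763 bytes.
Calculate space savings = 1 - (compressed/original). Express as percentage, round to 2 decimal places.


ratio = compressed/original = 9763/34940 = 0.279422
savings = 1 - ratio = 1 - 0.279422 = 0.720578
as a percentage: 0.720578 * 100 = 72.06%

Space savings = 1 - 9763/34940 = 72.06%


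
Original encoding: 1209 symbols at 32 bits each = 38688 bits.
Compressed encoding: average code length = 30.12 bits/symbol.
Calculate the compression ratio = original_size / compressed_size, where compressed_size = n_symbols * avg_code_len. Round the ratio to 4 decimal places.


original_size = n_symbols * orig_bits = 1209 * 32 = 38688 bits
compressed_size = n_symbols * avg_code_len = 1209 * 30.12 = 36415.08 bits
ratio = original_size / compressed_size = 38688 / 36415.08 = 1.0624

Compression ratio = 1.0624


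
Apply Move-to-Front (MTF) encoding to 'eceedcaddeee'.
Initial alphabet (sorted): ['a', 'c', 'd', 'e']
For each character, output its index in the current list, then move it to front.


MTF encoding:
'e': index 3 in ['a', 'c', 'd', 'e'] -> ['e', 'a', 'c', 'd']
'c': index 2 in ['e', 'a', 'c', 'd'] -> ['c', 'e', 'a', 'd']
'e': index 1 in ['c', 'e', 'a', 'd'] -> ['e', 'c', 'a', 'd']
'e': index 0 in ['e', 'c', 'a', 'd'] -> ['e', 'c', 'a', 'd']
'd': index 3 in ['e', 'c', 'a', 'd'] -> ['d', 'e', 'c', 'a']
'c': index 2 in ['d', 'e', 'c', 'a'] -> ['c', 'd', 'e', 'a']
'a': index 3 in ['c', 'd', 'e', 'a'] -> ['a', 'c', 'd', 'e']
'd': index 2 in ['a', 'c', 'd', 'e'] -> ['d', 'a', 'c', 'e']
'd': index 0 in ['d', 'a', 'c', 'e'] -> ['d', 'a', 'c', 'e']
'e': index 3 in ['d', 'a', 'c', 'e'] -> ['e', 'd', 'a', 'c']
'e': index 0 in ['e', 'd', 'a', 'c'] -> ['e', 'd', 'a', 'c']
'e': index 0 in ['e', 'd', 'a', 'c'] -> ['e', 'd', 'a', 'c']


Output: [3, 2, 1, 0, 3, 2, 3, 2, 0, 3, 0, 0]


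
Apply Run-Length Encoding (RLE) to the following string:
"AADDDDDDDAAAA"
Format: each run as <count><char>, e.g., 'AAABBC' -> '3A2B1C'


Scanning runs left to right:
  i=0: run of 'A' x 2 -> '2A'
  i=2: run of 'D' x 7 -> '7D'
  i=9: run of 'A' x 4 -> '4A'

RLE = 2A7D4A


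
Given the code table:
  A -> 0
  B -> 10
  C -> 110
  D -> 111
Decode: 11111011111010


Decoding:
111 -> D
110 -> C
111 -> D
110 -> C
10 -> B


Result: DCDCB


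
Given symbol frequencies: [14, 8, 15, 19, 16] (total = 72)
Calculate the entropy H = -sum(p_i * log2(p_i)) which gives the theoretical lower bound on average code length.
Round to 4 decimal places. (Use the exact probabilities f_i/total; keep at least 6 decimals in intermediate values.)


Per-symbol terms -p_i * log2(p_i) with p_i = f_i/72:
  p = 14/72 = 0.194444: log2(p) = -2.362570, -p*log2(p) = 0.459389
  p = 8/72 = 0.111111: log2(p) = -3.169925, -p*log2(p) = 0.352214
  p = 15/72 = 0.208333: log2(p) = -2.263034, -p*log2(p) = 0.471466
  p = 19/72 = 0.263889: log2(p) = -1.921997, -p*log2(p) = 0.507194
  p = 16/72 = 0.222222: log2(p) = -2.169925, -p*log2(p) = 0.482206
H = 0.459389 + 0.352214 + 0.471466 + 0.507194 + 0.482206 = 2.272469

H = 2.2725 bits/symbol


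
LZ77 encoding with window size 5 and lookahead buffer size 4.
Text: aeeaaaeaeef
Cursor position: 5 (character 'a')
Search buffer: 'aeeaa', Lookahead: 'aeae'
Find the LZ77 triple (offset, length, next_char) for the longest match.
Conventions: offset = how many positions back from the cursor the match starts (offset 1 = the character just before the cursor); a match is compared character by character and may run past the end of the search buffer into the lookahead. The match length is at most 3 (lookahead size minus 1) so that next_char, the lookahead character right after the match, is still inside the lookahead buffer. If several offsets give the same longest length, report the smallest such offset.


Try each offset into the search buffer:
  offset=1 (pos 4, char 'a'): match length 1
  offset=2 (pos 3, char 'a'): match length 1
  offset=3 (pos 2, char 'e'): match length 0
  offset=4 (pos 1, char 'e'): match length 0
  offset=5 (pos 0, char 'a'): match length 2
Longest match has length 2 at offset 5.
next_char = character at position 5 + 2 = 7 -> 'a'

Best match: offset=5, length=2 (matching 'ae' starting at position 0)
LZ77 triple: (5, 2, 'a')


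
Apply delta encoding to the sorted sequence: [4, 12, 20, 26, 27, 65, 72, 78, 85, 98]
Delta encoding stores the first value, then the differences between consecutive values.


First value: 4
Deltas:
  12 - 4 = 8
  20 - 12 = 8
  26 - 20 = 6
  27 - 26 = 1
  65 - 27 = 38
  72 - 65 = 7
  78 - 72 = 6
  85 - 78 = 7
  98 - 85 = 13


Delta encoded: [4, 8, 8, 6, 1, 38, 7, 6, 7, 13]


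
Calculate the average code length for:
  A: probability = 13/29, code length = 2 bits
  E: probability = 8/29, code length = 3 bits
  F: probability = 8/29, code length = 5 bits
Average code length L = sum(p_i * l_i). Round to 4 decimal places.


Weighted contributions p_i * l_i:
  A: (13/29) * 2 = 26/29
  E: (8/29) * 3 = 24/29
  F: (8/29) * 5 = 40/29
Sum = (26 + 24 + 40)/29 = 90/29

L = 90/29 = 3.1034 bits/symbol


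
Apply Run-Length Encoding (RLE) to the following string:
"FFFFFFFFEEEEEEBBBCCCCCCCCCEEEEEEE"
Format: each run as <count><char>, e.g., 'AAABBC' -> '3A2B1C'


Scanning runs left to right:
  i=0: run of 'F' x 8 -> '8F'
  i=8: run of 'E' x 6 -> '6E'
  i=14: run of 'B' x 3 -> '3B'
  i=17: run of 'C' x 9 -> '9C'
  i=26: run of 'E' x 7 -> '7E'

RLE = 8F6E3B9C7E


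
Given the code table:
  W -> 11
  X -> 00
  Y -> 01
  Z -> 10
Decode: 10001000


Decoding:
10 -> Z
00 -> X
10 -> Z
00 -> X


Result: ZXZX


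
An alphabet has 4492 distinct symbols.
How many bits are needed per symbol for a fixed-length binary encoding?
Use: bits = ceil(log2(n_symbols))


log2(4492) = 12.1331
Bracket: 2^12 = 4096 < 4492 <= 2^13 = 8192
So ceil(log2(4492)) = 13

bits = ceil(log2(4492)) = ceil(12.1331) = 13 bits


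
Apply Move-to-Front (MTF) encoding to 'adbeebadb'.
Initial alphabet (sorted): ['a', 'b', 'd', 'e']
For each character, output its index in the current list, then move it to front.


MTF encoding:
'a': index 0 in ['a', 'b', 'd', 'e'] -> ['a', 'b', 'd', 'e']
'd': index 2 in ['a', 'b', 'd', 'e'] -> ['d', 'a', 'b', 'e']
'b': index 2 in ['d', 'a', 'b', 'e'] -> ['b', 'd', 'a', 'e']
'e': index 3 in ['b', 'd', 'a', 'e'] -> ['e', 'b', 'd', 'a']
'e': index 0 in ['e', 'b', 'd', 'a'] -> ['e', 'b', 'd', 'a']
'b': index 1 in ['e', 'b', 'd', 'a'] -> ['b', 'e', 'd', 'a']
'a': index 3 in ['b', 'e', 'd', 'a'] -> ['a', 'b', 'e', 'd']
'd': index 3 in ['a', 'b', 'e', 'd'] -> ['d', 'a', 'b', 'e']
'b': index 2 in ['d', 'a', 'b', 'e'] -> ['b', 'd', 'a', 'e']


Output: [0, 2, 2, 3, 0, 1, 3, 3, 2]


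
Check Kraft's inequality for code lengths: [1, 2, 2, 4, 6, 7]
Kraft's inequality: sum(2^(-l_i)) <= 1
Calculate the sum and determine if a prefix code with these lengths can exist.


Sum = 2^(-1) + 2^(-2) + 2^(-2) + 2^(-4) + 2^(-6) + 2^(-7)
    = 0.5 + 0.25 + 0.25 + 0.0625 + 0.015625 + 0.0078125
    = 139/128 = 1.0859375
Since 1.0859375 > 1, Kraft's inequality is NOT satisfied.
A prefix code with these lengths CANNOT exist.

Kraft sum = 1.0859375. Not satisfied.


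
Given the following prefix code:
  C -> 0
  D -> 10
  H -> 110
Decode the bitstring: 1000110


Decoding step by step:
Bits 10 -> D
Bits 0 -> C
Bits 0 -> C
Bits 110 -> H


Decoded message: DCCH


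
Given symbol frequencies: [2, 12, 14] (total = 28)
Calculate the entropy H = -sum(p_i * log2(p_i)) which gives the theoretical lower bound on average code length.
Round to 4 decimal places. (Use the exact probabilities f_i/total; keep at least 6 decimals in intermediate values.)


Per-symbol terms -p_i * log2(p_i) with p_i = f_i/28:
  p = 2/28 = 0.071429: log2(p) = -3.807355, -p*log2(p) = 0.271954
  p = 12/28 = 0.428571: log2(p) = -1.222392, -p*log2(p) = 0.523882
  p = 14/28 = 0.500000: log2(p) = -1.000000, -p*log2(p) = 0.500000
H = 0.271954 + 0.523882 + 0.500000 = 1.295836

H = 1.2958 bits/symbol


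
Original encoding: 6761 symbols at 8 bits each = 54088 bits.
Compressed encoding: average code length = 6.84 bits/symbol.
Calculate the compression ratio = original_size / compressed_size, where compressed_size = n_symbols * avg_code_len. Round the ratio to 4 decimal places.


original_size = n_symbols * orig_bits = 6761 * 8 = 54088 bits
compressed_size = n_symbols * avg_code_len = 6761 * 6.84 = 46245.24 bits
ratio = original_size / compressed_size = 54088 / 46245.24 = 1.1696

Compression ratio = 1.1696


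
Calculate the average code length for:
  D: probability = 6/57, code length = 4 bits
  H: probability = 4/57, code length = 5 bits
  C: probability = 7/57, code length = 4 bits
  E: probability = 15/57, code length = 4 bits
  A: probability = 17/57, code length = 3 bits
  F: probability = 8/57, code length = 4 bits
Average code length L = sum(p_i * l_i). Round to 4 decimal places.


Weighted contributions p_i * l_i:
  D: (6/57) * 4 = 24/57
  H: (4/57) * 5 = 20/57
  C: (7/57) * 4 = 28/57
  E: (15/57) * 4 = 60/57
  A: (17/57) * 3 = 51/57
  F: (8/57) * 4 = 32/57
Sum = (24 + 20 + 28 + 60 + 51 + 32)/57 = 215/57

L = 215/57 = 3.7719 bits/symbol


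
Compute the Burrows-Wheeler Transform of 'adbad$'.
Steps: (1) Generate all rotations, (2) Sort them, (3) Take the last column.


Rotations (sorted):
  0: $adbad -> last char: d
  1: ad$adb -> last char: b
  2: adbad$ -> last char: $
  3: bad$ad -> last char: d
  4: d$adba -> last char: a
  5: dbad$a -> last char: a


BWT = db$daa


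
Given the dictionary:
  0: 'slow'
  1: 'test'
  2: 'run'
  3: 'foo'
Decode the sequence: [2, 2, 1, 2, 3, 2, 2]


Look up each index in the dictionary:
  2 -> 'run'
  2 -> 'run'
  1 -> 'test'
  2 -> 'run'
  3 -> 'foo'
  2 -> 'run'
  2 -> 'run'

Decoded: "run run test run foo run run"


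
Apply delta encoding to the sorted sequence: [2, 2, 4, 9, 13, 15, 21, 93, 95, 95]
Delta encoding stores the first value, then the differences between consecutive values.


First value: 2
Deltas:
  2 - 2 = 0
  4 - 2 = 2
  9 - 4 = 5
  13 - 9 = 4
  15 - 13 = 2
  21 - 15 = 6
  93 - 21 = 72
  95 - 93 = 2
  95 - 95 = 0


Delta encoded: [2, 0, 2, 5, 4, 2, 6, 72, 2, 0]


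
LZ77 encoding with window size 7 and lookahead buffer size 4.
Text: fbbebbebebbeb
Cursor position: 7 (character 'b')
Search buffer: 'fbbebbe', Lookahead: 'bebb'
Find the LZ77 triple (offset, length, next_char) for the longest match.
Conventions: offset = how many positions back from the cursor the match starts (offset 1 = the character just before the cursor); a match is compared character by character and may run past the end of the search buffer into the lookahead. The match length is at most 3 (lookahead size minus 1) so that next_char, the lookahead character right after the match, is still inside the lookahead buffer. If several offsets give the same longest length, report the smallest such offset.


Try each offset into the search buffer:
  offset=1 (pos 6, char 'e'): match length 0
  offset=2 (pos 5, char 'b'): match length 3
  offset=3 (pos 4, char 'b'): match length 1
  offset=4 (pos 3, char 'e'): match length 0
  offset=5 (pos 2, char 'b'): match length 3
  offset=6 (pos 1, char 'b'): match length 1
  offset=7 (pos 0, char 'f'): match length 0
Longest match has length 3, found at offsets 2, 5; take the smallest, offset 2.
next_char = character at position 7 + 3 = 10 -> 'b'

Best match: offset=2, length=3 (matching 'beb' starting at position 5)
LZ77 triple: (2, 3, 'b')


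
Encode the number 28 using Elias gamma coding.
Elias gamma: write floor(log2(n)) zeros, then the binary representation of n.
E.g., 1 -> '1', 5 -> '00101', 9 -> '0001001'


num_bits = floor(log2(28)) + 1 = 5
leading_zeros = num_bits - 1 = 4
binary(28) = 11100

Elias gamma(28) = '0000' + '11100' = 000011100 (9 bits)


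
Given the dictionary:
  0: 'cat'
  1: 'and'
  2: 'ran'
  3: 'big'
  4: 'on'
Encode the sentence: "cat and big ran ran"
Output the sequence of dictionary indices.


Look up each word in the dictionary:
  'cat' -> 0
  'and' -> 1
  'big' -> 3
  'ran' -> 2
  'ran' -> 2

Encoded: [0, 1, 3, 2, 2]


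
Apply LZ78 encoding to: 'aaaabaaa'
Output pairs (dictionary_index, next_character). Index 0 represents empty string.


LZ78 encoding steps:
Dictionary: {0: ''}
Step 1: w='' (idx 0), next='a' -> output (0, 'a'), add 'a' as idx 1
Step 2: w='a' (idx 1), next='a' -> output (1, 'a'), add 'aa' as idx 2
Step 3: w='a' (idx 1), next='b' -> output (1, 'b'), add 'ab' as idx 3
Step 4: w='aa' (idx 2), next='a' -> output (2, 'a'), add 'aaa' as idx 4


Encoded: [(0, 'a'), (1, 'a'), (1, 'b'), (2, 'a')]


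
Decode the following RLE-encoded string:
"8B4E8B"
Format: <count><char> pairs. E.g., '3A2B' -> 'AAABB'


Expanding each <count><char> pair:
  8B -> 'BBBBBBBB'
  4E -> 'EEEE'
  8B -> 'BBBBBBBB'

Decoded = BBBBBBBBEEEEBBBBBBBB


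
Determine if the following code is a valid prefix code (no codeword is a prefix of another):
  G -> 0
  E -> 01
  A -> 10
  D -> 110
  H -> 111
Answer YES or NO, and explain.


Checking each pair (does one codeword prefix another?):
  G='0' vs E='01': prefix -- VIOLATION

NO -- this is NOT a valid prefix code. G (0) is a prefix of E (01).


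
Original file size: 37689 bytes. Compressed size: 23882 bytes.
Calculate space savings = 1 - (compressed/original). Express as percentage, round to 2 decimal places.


ratio = compressed/original = 23882/37689 = 0.63366
savings = 1 - ratio = 1 - 0.63366 = 0.36634
as a percentage: 0.36634 * 100 = 36.63%

Space savings = 1 - 23882/37689 = 36.63%


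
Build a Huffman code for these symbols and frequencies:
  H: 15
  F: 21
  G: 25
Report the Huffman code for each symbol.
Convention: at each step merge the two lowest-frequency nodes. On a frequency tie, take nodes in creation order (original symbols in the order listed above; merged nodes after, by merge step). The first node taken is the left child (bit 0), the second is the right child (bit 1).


Huffman tree construction:
Step 1: Merge H(15) + F(21) = 36
Step 2: Merge G(25) + (H+F)(36) = 61
Read each symbol's code off the tree from the root (left child = 0, right child = 1).

Codes:
  H: 10 (length 2)
  F: 11 (length 2)
  G: 0 (length 1)
Average code length: 97/61 = 1.5902 bits/symbol


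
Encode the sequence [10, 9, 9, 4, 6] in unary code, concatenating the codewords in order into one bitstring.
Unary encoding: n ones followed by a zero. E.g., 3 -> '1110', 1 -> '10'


Encode each number as n ones followed by a terminating 0:
  10 -> 11111111110 (11 bits)
  9 -> 1111111110 (10 bits)
  9 -> 1111111110 (10 bits)
  4 -> 11110 (5 bits)
  6 -> 1111110 (7 bits)
Total length = 11 + 10 + 10 + 5 + 7 = 43 bits.

Unary([10, 9, 9, 4, 6]) = 1111111111011111111101111111110111101111110 (43 bits)


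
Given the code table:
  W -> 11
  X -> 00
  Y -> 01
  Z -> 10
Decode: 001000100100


Decoding:
00 -> X
10 -> Z
00 -> X
10 -> Z
01 -> Y
00 -> X


Result: XZXZYX


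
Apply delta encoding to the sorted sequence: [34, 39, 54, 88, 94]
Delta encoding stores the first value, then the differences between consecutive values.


First value: 34
Deltas:
  39 - 34 = 5
  54 - 39 = 15
  88 - 54 = 34
  94 - 88 = 6


Delta encoded: [34, 5, 15, 34, 6]


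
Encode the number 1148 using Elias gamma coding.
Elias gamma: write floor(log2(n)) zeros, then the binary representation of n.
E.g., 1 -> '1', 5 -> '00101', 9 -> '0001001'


num_bits = floor(log2(1148)) + 1 = 11
leading_zeros = num_bits - 1 = 10
binary(1148) = 10001111100

Elias gamma(1148) = '0000000000' + '10001111100' = 000000000010001111100 (21 bits)


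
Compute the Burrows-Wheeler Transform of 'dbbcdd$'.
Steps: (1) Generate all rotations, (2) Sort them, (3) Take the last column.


Rotations (sorted):
  0: $dbbcdd -> last char: d
  1: bbcdd$d -> last char: d
  2: bcdd$db -> last char: b
  3: cdd$dbb -> last char: b
  4: d$dbbcd -> last char: d
  5: dbbcdd$ -> last char: $
  6: dd$dbbc -> last char: c


BWT = ddbbd$c


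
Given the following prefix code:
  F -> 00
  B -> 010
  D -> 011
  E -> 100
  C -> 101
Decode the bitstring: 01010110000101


Decoding step by step:
Bits 010 -> B
Bits 101 -> C
Bits 100 -> E
Bits 00 -> F
Bits 101 -> C


Decoded message: BCEFC
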